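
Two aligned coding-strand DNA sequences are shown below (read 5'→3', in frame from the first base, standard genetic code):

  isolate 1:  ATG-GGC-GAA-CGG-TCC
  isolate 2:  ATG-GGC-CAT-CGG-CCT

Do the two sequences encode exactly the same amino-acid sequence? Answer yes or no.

no

Codon 1: ATG Met / ATG Met — identical.
Codon 2: GGC Gly / GGC Gly — identical.
Codon 3: GAA Glu / CAT His — nonsynonymous.
Codon 4: CGG Arg / CGG Arg — identical.
Codon 5: TCC Ser / CCT Pro — nonsynonymous.
Nonsynonymous differences: 2 → different protein.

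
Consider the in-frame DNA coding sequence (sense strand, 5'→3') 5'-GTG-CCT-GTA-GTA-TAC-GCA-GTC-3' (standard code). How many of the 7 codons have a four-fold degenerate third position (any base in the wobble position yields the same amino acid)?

6

Codon 1 GTG (Val): third position 4-fold.
Codon 2 CCT (Pro): third position 4-fold.
Codon 3 GTA (Val): third position 4-fold.
Codon 4 GTA (Val): third position 4-fold.
Codon 5 TAC (Tyr): third position 2-fold.
Codon 6 GCA (Ala): third position 4-fold.
Codon 7 GTC (Val): third position 4-fold.
Four-fold degenerate third positions: 6.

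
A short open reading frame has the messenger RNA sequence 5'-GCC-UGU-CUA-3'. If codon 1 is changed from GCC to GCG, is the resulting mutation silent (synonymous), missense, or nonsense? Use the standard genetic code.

silent

Position 3 falls in codon 1: GCC → Ala.
After the substitution the codon is GCG → Ala.
Both encode Ala, so the change is synonymous.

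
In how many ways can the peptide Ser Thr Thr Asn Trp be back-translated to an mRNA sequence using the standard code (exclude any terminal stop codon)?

Ser: 6 codons.
Thr: 4 codons.
Thr: 4 codons.
Asn: 2 codons.
Trp: 1 codon.
6 × 4 × 4 × 2 × 1 = 192.

192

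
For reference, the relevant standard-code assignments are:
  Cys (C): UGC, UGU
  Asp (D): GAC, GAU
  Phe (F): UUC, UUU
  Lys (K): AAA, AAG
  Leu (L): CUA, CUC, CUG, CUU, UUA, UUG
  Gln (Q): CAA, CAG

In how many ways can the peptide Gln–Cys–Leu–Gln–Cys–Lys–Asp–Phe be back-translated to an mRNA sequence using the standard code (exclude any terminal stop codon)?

768

Gln: 2 codons.
Cys: 2 codons.
Leu: 6 codons.
Gln: 2 codons.
Cys: 2 codons.
Lys: 2 codons.
Asp: 2 codons.
Phe: 2 codons.
2 × 2 × 6 × 2 × 2 × 2 × 2 × 2 = 768.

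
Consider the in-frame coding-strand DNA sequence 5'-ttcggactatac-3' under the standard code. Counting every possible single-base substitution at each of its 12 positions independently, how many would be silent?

9

Codon 1 (TTC, Phe): 1 synonymous substitution.
Codon 2 (GGA, Gly): 3 synonymous substitutions.
Codon 3 (CTA, Leu): 4 synonymous substitutions.
Codon 4 (TAC, Tyr): 1 synonymous substitution.
Total: 1 + 3 + 4 + 1 = 9.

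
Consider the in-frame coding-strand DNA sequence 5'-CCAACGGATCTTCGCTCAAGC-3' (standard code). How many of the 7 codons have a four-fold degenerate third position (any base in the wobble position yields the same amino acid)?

5

Codon 1 CCA (Pro): third position 4-fold.
Codon 2 ACG (Thr): third position 4-fold.
Codon 3 GAT (Asp): third position 2-fold.
Codon 4 CTT (Leu): third position 4-fold.
Codon 5 CGC (Arg): third position 4-fold.
Codon 6 TCA (Ser): third position 4-fold.
Codon 7 AGC (Ser): third position 2-fold.
Four-fold degenerate third positions: 5.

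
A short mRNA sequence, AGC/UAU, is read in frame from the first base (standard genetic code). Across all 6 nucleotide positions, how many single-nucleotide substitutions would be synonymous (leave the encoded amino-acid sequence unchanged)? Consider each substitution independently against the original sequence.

2

Codon 1 (AGC, Ser): 1 synonymous substitution.
Codon 2 (UAU, Tyr): 1 synonymous substitution.
Total: 1 + 1 = 2.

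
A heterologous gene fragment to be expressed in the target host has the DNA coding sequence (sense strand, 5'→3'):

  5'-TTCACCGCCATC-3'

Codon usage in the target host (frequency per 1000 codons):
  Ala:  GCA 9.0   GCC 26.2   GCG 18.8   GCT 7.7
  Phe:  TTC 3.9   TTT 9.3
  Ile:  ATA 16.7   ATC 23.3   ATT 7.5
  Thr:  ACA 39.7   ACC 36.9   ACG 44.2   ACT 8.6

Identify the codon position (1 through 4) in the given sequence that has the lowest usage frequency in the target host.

1

Codon 1 TTC (Phe): 3.9 per 1000.
Codon 2 ACC (Thr): 36.9 per 1000.
Codon 3 GCC (Ala): 26.2 per 1000.
Codon 4 ATC (Ile): 23.3 per 1000.
Lowest frequency is 3.9 at codon 1.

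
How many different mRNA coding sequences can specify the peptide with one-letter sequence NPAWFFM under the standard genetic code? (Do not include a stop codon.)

Asn: 2 codons.
Pro: 4 codons.
Ala: 4 codons.
Trp: 1 codon.
Phe: 2 codons.
Phe: 2 codons.
Met: 1 codon.
2 × 4 × 4 × 1 × 2 × 2 × 1 = 128.

128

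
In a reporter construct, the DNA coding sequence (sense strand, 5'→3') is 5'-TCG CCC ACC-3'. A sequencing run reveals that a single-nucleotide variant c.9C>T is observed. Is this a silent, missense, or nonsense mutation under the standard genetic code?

Position 9 falls in codon 3: ACC → Thr.
After the substitution the codon is ACT → Thr.
Both encode Thr, so the change is synonymous.

silent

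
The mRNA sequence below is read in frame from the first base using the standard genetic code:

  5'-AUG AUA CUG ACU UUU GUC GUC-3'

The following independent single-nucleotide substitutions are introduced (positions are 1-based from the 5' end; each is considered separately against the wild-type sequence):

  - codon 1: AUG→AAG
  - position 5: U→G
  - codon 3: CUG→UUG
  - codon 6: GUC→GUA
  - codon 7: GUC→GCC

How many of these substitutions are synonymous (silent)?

2

Codon 1: AUG (Met) → AAG (Lys) — missense.
Codon 2: AUA (Ile) → AGA (Arg) — missense.
Codon 3: CUG (Leu) → UUG (Leu) — synonymous.
Codon 6: GUC (Val) → GUA (Val) — synonymous.
Codon 7: GUC (Val) → GCC (Ala) — missense.
Synonymous: 2 of 5.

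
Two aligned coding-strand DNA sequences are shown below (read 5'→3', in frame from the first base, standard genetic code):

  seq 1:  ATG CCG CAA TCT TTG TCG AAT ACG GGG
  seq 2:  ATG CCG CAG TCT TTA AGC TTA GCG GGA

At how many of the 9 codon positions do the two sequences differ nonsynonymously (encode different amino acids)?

2

Codon 1: ATG Met / ATG Met — identical.
Codon 2: CCG Pro / CCG Pro — identical.
Codon 3: CAA Gln / CAG Gln — synonymous.
Codon 4: TCT Ser / TCT Ser — identical.
Codon 5: TTG Leu / TTA Leu — synonymous.
Codon 6: TCG Ser / AGC Ser — synonymous.
Codon 7: AAT Asn / TTA Leu — nonsynonymous.
Codon 8: ACG Thr / GCG Ala — nonsynonymous.
Codon 9: GGG Gly / GGA Gly — synonymous.
Nonsynonymous differences: 2.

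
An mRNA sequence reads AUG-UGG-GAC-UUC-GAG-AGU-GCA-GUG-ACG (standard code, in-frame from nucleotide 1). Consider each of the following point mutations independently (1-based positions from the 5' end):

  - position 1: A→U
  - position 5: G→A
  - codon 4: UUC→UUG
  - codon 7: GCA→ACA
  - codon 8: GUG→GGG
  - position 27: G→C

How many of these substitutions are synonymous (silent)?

Codon 1: AUG (Met) → UUG (Leu) — missense.
Codon 2: UGG (Trp) → UAG (Stop) — nonsense.
Codon 4: UUC (Phe) → UUG (Leu) — missense.
Codon 7: GCA (Ala) → ACA (Thr) — missense.
Codon 8: GUG (Val) → GGG (Gly) — missense.
Codon 9: ACG (Thr) → ACC (Thr) — synonymous.
Synonymous: 1 of 6.

1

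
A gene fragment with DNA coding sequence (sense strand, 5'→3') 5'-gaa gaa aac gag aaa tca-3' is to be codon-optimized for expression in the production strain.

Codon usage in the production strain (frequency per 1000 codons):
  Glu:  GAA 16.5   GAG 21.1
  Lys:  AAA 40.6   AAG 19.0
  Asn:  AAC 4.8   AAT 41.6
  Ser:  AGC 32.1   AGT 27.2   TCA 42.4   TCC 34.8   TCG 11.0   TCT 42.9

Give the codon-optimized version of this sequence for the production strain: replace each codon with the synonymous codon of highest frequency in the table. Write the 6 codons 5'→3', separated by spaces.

GAG GAG AAT GAG AAA TCT

Codon 1 (Glu): best is GAG at 21.1.
Codon 2 (Glu): best is GAG at 21.1.
Codon 3 (Asn): best is AAT at 41.6.
Codon 4 (Glu): best is GAG at 21.1.
Codon 5 (Lys): best is AAA at 40.6.
Codon 6 (Ser): best is TCT at 42.9.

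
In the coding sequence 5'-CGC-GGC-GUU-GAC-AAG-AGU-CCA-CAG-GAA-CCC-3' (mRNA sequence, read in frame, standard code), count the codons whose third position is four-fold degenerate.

Codon 1 CGC (Arg): third position 4-fold.
Codon 2 GGC (Gly): third position 4-fold.
Codon 3 GUU (Val): third position 4-fold.
Codon 4 GAC (Asp): third position 2-fold.
Codon 5 AAG (Lys): third position 2-fold.
Codon 6 AGU (Ser): third position 2-fold.
Codon 7 CCA (Pro): third position 4-fold.
Codon 8 CAG (Gln): third position 2-fold.
Codon 9 GAA (Glu): third position 2-fold.
Codon 10 CCC (Pro): third position 4-fold.
Four-fold degenerate third positions: 5.

5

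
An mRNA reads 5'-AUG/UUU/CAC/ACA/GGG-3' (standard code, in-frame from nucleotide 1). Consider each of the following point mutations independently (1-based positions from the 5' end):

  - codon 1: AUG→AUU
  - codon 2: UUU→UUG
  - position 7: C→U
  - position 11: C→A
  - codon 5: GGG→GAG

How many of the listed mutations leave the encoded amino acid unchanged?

Codon 1: AUG (Met) → AUU (Ile) — missense.
Codon 2: UUU (Phe) → UUG (Leu) — missense.
Codon 3: CAC (His) → UAC (Tyr) — missense.
Codon 4: ACA (Thr) → AAA (Lys) — missense.
Codon 5: GGG (Gly) → GAG (Glu) — missense.
Synonymous: 0 of 5.

0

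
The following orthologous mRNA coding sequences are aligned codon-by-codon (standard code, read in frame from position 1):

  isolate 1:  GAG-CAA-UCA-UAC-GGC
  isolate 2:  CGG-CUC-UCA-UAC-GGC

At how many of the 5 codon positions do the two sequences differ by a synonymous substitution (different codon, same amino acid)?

0

Codon 1: GAG Glu / CGG Arg — nonsynonymous.
Codon 2: CAA Gln / CUC Leu — nonsynonymous.
Codon 3: UCA Ser / UCA Ser — identical.
Codon 4: UAC Tyr / UAC Tyr — identical.
Codon 5: GGC Gly / GGC Gly — identical.
Synonymous differences: 0.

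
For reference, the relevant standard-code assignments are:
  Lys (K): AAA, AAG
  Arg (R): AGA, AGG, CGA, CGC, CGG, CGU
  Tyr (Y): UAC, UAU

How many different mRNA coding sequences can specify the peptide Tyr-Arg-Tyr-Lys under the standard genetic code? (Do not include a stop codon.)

48

Tyr: 2 codons.
Arg: 6 codons.
Tyr: 2 codons.
Lys: 2 codons.
2 × 6 × 2 × 2 = 48.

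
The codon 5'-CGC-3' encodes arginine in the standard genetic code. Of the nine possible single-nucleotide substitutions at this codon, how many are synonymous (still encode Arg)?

Position 1: none → 0 synonymous.
Position 2: none → 0 synonymous.
Position 3: CGT, CGA, CGG → 3 synonymous.
Total: 0 + 0 + 3 = 3.

3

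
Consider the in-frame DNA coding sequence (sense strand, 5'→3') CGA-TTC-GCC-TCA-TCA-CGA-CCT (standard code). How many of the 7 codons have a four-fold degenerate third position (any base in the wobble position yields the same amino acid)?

6

Codon 1 CGA (Arg): third position 4-fold.
Codon 2 TTC (Phe): third position 2-fold.
Codon 3 GCC (Ala): third position 4-fold.
Codon 4 TCA (Ser): third position 4-fold.
Codon 5 TCA (Ser): third position 4-fold.
Codon 6 CGA (Arg): third position 4-fold.
Codon 7 CCT (Pro): third position 4-fold.
Four-fold degenerate third positions: 6.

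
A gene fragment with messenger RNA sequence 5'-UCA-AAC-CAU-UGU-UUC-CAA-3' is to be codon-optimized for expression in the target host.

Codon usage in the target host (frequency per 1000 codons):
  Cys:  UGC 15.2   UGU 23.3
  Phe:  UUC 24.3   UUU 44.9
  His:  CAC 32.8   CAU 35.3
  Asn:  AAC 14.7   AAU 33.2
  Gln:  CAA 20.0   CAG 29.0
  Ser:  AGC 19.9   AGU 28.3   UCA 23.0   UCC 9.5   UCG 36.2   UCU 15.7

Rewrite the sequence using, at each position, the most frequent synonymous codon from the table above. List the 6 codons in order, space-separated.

Codon 1 (Ser): best is UCG at 36.2.
Codon 2 (Asn): best is AAU at 33.2.
Codon 3 (His): best is CAU at 35.3.
Codon 4 (Cys): best is UGU at 23.3.
Codon 5 (Phe): best is UUU at 44.9.
Codon 6 (Gln): best is CAG at 29.0.

UCG AAU CAU UGU UUU CAG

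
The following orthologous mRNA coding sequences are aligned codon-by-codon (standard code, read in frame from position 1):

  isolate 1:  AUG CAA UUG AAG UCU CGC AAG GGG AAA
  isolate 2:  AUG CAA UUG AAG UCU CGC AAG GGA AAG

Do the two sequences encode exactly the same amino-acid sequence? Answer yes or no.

yes

Codon 1: AUG Met / AUG Met — identical.
Codon 2: CAA Gln / CAA Gln — identical.
Codon 3: UUG Leu / UUG Leu — identical.
Codon 4: AAG Lys / AAG Lys — identical.
Codon 5: UCU Ser / UCU Ser — identical.
Codon 6: CGC Arg / CGC Arg — identical.
Codon 7: AAG Lys / AAG Lys — identical.
Codon 8: GGG Gly / GGA Gly — synonymous.
Codon 9: AAA Lys / AAG Lys — synonymous.
Nonsynonymous differences: 0 → same protein.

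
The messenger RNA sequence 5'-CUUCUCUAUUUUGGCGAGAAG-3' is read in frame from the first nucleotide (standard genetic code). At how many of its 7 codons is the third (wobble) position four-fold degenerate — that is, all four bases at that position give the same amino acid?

3

Codon 1 CUU (Leu): third position 4-fold.
Codon 2 CUC (Leu): third position 4-fold.
Codon 3 UAU (Tyr): third position 2-fold.
Codon 4 UUU (Phe): third position 2-fold.
Codon 5 GGC (Gly): third position 4-fold.
Codon 6 GAG (Glu): third position 2-fold.
Codon 7 AAG (Lys): third position 2-fold.
Four-fold degenerate third positions: 3.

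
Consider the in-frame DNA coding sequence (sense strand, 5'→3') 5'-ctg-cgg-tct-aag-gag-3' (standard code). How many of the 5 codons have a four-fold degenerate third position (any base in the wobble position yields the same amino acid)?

Codon 1 CTG (Leu): third position 4-fold.
Codon 2 CGG (Arg): third position 4-fold.
Codon 3 TCT (Ser): third position 4-fold.
Codon 4 AAG (Lys): third position 2-fold.
Codon 5 GAG (Glu): third position 2-fold.
Four-fold degenerate third positions: 3.

3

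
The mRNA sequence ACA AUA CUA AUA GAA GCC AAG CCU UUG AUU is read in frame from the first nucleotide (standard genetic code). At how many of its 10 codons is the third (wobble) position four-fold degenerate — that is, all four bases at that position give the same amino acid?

Codon 1 ACA (Thr): third position 4-fold.
Codon 2 AUA (Ile): third position 3-fold.
Codon 3 CUA (Leu): third position 4-fold.
Codon 4 AUA (Ile): third position 3-fold.
Codon 5 GAA (Glu): third position 2-fold.
Codon 6 GCC (Ala): third position 4-fold.
Codon 7 AAG (Lys): third position 2-fold.
Codon 8 CCU (Pro): third position 4-fold.
Codon 9 UUG (Leu): third position 2-fold.
Codon 10 AUU (Ile): third position 3-fold.
Four-fold degenerate third positions: 4.

4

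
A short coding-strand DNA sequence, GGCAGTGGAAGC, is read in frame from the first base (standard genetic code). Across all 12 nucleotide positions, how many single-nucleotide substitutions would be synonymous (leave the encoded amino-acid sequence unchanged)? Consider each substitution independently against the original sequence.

Codon 1 (GGC, Gly): 3 synonymous substitutions.
Codon 2 (AGT, Ser): 1 synonymous substitution.
Codon 3 (GGA, Gly): 3 synonymous substitutions.
Codon 4 (AGC, Ser): 1 synonymous substitution.
Total: 3 + 1 + 3 + 1 = 8.

8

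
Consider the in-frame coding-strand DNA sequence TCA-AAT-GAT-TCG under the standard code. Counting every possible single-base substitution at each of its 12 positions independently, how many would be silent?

Codon 1 (TCA, Ser): 3 synonymous substitutions.
Codon 2 (AAT, Asn): 1 synonymous substitution.
Codon 3 (GAT, Asp): 1 synonymous substitution.
Codon 4 (TCG, Ser): 3 synonymous substitutions.
Total: 3 + 1 + 1 + 3 = 8.

8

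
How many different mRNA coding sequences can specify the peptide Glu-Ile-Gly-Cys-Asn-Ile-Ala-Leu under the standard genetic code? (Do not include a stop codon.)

6912

Glu: 2 codons.
Ile: 3 codons.
Gly: 4 codons.
Cys: 2 codons.
Asn: 2 codons.
Ile: 3 codons.
Ala: 4 codons.
Leu: 6 codons.
2 × 3 × 4 × 2 × 2 × 3 × 4 × 6 = 6912.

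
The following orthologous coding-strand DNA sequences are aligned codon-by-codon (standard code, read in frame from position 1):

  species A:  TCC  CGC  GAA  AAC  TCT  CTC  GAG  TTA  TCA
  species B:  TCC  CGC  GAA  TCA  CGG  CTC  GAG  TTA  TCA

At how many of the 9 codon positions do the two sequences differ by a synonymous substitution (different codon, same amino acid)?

0

Codon 1: TCC Ser / TCC Ser — identical.
Codon 2: CGC Arg / CGC Arg — identical.
Codon 3: GAA Glu / GAA Glu — identical.
Codon 4: AAC Asn / TCA Ser — nonsynonymous.
Codon 5: TCT Ser / CGG Arg — nonsynonymous.
Codon 6: CTC Leu / CTC Leu — identical.
Codon 7: GAG Glu / GAG Glu — identical.
Codon 8: TTA Leu / TTA Leu — identical.
Codon 9: TCA Ser / TCA Ser — identical.
Synonymous differences: 0.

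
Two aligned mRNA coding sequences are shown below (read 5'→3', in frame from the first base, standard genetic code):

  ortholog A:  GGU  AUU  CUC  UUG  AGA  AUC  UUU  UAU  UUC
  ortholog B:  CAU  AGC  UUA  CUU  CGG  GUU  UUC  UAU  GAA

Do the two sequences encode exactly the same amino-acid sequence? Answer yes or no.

Codon 1: GGU Gly / CAU His — nonsynonymous.
Codon 2: AUU Ile / AGC Ser — nonsynonymous.
Codon 3: CUC Leu / UUA Leu — synonymous.
Codon 4: UUG Leu / CUU Leu — synonymous.
Codon 5: AGA Arg / CGG Arg — synonymous.
Codon 6: AUC Ile / GUU Val — nonsynonymous.
Codon 7: UUU Phe / UUC Phe — synonymous.
Codon 8: UAU Tyr / UAU Tyr — identical.
Codon 9: UUC Phe / GAA Glu — nonsynonymous.
Nonsynonymous differences: 4 → different protein.

no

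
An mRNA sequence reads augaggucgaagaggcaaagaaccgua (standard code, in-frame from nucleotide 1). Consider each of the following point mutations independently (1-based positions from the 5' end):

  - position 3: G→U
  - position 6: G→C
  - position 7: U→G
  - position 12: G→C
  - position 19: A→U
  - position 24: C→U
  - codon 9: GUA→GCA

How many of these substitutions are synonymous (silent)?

1

Codon 1: AUG (Met) → AUU (Ile) — missense.
Codon 2: AGG (Arg) → AGC (Ser) — missense.
Codon 3: UCG (Ser) → GCG (Ala) — missense.
Codon 4: AAG (Lys) → AAC (Asn) — missense.
Codon 7: AGA (Arg) → UGA (Stop) — nonsense.
Codon 8: ACC (Thr) → ACU (Thr) — synonymous.
Codon 9: GUA (Val) → GCA (Ala) — missense.
Synonymous: 1 of 7.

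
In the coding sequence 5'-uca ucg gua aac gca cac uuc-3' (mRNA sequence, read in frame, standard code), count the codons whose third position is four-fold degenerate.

Codon 1 UCA (Ser): third position 4-fold.
Codon 2 UCG (Ser): third position 4-fold.
Codon 3 GUA (Val): third position 4-fold.
Codon 4 AAC (Asn): third position 2-fold.
Codon 5 GCA (Ala): third position 4-fold.
Codon 6 CAC (His): third position 2-fold.
Codon 7 UUC (Phe): third position 2-fold.
Four-fold degenerate third positions: 4.

4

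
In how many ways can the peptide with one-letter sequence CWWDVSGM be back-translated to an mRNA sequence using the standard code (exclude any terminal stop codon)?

384

Cys: 2 codons.
Trp: 1 codon.
Trp: 1 codon.
Asp: 2 codons.
Val: 4 codons.
Ser: 6 codons.
Gly: 4 codons.
Met: 1 codon.
2 × 1 × 1 × 2 × 4 × 6 × 4 × 1 = 384.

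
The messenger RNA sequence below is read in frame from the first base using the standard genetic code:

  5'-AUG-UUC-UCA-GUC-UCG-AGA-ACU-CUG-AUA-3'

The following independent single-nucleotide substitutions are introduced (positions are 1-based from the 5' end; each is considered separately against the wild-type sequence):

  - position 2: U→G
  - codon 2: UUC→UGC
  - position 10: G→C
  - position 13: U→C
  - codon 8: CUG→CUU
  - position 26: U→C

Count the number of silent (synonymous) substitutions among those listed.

Codon 1: AUG (Met) → AGG (Arg) — missense.
Codon 2: UUC (Phe) → UGC (Cys) — missense.
Codon 4: GUC (Val) → CUC (Leu) — missense.
Codon 5: UCG (Ser) → CCG (Pro) — missense.
Codon 8: CUG (Leu) → CUU (Leu) — synonymous.
Codon 9: AUA (Ile) → ACA (Thr) — missense.
Synonymous: 1 of 6.

1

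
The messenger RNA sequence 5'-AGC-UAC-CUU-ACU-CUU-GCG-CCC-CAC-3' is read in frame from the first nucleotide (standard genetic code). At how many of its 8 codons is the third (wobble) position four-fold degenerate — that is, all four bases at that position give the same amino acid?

Codon 1 AGC (Ser): third position 2-fold.
Codon 2 UAC (Tyr): third position 2-fold.
Codon 3 CUU (Leu): third position 4-fold.
Codon 4 ACU (Thr): third position 4-fold.
Codon 5 CUU (Leu): third position 4-fold.
Codon 6 GCG (Ala): third position 4-fold.
Codon 7 CCC (Pro): third position 4-fold.
Codon 8 CAC (His): third position 2-fold.
Four-fold degenerate third positions: 5.

5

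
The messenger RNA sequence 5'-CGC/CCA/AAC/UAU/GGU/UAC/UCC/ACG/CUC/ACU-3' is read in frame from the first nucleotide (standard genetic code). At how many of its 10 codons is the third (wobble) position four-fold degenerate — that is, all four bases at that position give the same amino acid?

Codon 1 CGC (Arg): third position 4-fold.
Codon 2 CCA (Pro): third position 4-fold.
Codon 3 AAC (Asn): third position 2-fold.
Codon 4 UAU (Tyr): third position 2-fold.
Codon 5 GGU (Gly): third position 4-fold.
Codon 6 UAC (Tyr): third position 2-fold.
Codon 7 UCC (Ser): third position 4-fold.
Codon 8 ACG (Thr): third position 4-fold.
Codon 9 CUC (Leu): third position 4-fold.
Codon 10 ACU (Thr): third position 4-fold.
Four-fold degenerate third positions: 7.

7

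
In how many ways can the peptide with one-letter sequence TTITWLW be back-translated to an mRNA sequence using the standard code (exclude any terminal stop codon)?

1152

Thr: 4 codons.
Thr: 4 codons.
Ile: 3 codons.
Thr: 4 codons.
Trp: 1 codon.
Leu: 6 codons.
Trp: 1 codon.
4 × 4 × 3 × 4 × 1 × 6 × 1 = 1152.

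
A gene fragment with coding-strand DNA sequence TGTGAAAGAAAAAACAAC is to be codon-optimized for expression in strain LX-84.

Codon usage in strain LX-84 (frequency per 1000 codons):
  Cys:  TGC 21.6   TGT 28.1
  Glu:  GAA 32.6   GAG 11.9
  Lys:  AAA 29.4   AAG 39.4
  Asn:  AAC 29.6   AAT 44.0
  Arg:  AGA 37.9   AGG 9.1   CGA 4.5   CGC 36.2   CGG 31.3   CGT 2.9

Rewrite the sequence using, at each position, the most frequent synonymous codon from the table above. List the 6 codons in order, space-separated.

Codon 1 (Cys): best is TGT at 28.1.
Codon 2 (Glu): best is GAA at 32.6.
Codon 3 (Arg): best is AGA at 37.9.
Codon 4 (Lys): best is AAG at 39.4.
Codon 5 (Asn): best is AAT at 44.0.
Codon 6 (Asn): best is AAT at 44.0.

TGT GAA AGA AAG AAT AAT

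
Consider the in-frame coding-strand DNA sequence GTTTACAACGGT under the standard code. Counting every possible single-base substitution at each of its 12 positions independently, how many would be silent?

Codon 1 (GTT, Val): 3 synonymous substitutions.
Codon 2 (TAC, Tyr): 1 synonymous substitution.
Codon 3 (AAC, Asn): 1 synonymous substitution.
Codon 4 (GGT, Gly): 3 synonymous substitutions.
Total: 3 + 1 + 1 + 3 = 8.

8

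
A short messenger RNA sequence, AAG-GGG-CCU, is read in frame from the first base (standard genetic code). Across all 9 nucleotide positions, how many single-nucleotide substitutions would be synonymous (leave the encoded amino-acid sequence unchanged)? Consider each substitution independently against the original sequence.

Codon 1 (AAG, Lys): 1 synonymous substitution.
Codon 2 (GGG, Gly): 3 synonymous substitutions.
Codon 3 (CCU, Pro): 3 synonymous substitutions.
Total: 1 + 3 + 3 = 7.

7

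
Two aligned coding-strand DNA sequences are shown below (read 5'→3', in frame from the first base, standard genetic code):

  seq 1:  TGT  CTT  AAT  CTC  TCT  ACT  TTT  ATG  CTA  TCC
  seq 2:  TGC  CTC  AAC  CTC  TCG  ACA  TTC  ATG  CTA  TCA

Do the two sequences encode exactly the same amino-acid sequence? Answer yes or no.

yes

Codon 1: TGT Cys / TGC Cys — synonymous.
Codon 2: CTT Leu / CTC Leu — synonymous.
Codon 3: AAT Asn / AAC Asn — synonymous.
Codon 4: CTC Leu / CTC Leu — identical.
Codon 5: TCT Ser / TCG Ser — synonymous.
Codon 6: ACT Thr / ACA Thr — synonymous.
Codon 7: TTT Phe / TTC Phe — synonymous.
Codon 8: ATG Met / ATG Met — identical.
Codon 9: CTA Leu / CTA Leu — identical.
Codon 10: TCC Ser / TCA Ser — synonymous.
Nonsynonymous differences: 0 → same protein.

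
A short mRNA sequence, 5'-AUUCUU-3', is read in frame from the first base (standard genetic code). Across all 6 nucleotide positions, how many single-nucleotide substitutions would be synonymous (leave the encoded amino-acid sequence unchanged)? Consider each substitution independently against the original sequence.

Codon 1 (AUU, Ile): 2 synonymous substitutions.
Codon 2 (CUU, Leu): 3 synonymous substitutions.
Total: 2 + 3 = 5.

5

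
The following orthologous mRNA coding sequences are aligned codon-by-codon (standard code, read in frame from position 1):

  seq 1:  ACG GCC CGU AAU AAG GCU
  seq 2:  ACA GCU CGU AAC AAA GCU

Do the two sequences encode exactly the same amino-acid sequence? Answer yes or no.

Codon 1: ACG Thr / ACA Thr — synonymous.
Codon 2: GCC Ala / GCU Ala — synonymous.
Codon 3: CGU Arg / CGU Arg — identical.
Codon 4: AAU Asn / AAC Asn — synonymous.
Codon 5: AAG Lys / AAA Lys — synonymous.
Codon 6: GCU Ala / GCU Ala — identical.
Nonsynonymous differences: 0 → same protein.

yes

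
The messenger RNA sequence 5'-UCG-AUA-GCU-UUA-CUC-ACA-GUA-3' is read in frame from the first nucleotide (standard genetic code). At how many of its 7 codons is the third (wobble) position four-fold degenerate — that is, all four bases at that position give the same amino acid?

5

Codon 1 UCG (Ser): third position 4-fold.
Codon 2 AUA (Ile): third position 3-fold.
Codon 3 GCU (Ala): third position 4-fold.
Codon 4 UUA (Leu): third position 2-fold.
Codon 5 CUC (Leu): third position 4-fold.
Codon 6 ACA (Thr): third position 4-fold.
Codon 7 GUA (Val): third position 4-fold.
Four-fold degenerate third positions: 5.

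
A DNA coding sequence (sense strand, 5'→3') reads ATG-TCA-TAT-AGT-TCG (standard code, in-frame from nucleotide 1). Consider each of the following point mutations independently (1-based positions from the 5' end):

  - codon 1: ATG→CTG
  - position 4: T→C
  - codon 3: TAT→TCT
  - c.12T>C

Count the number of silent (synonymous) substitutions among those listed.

1

Codon 1: ATG (Met) → CTG (Leu) — missense.
Codon 2: TCA (Ser) → CCA (Pro) — missense.
Codon 3: TAT (Tyr) → TCT (Ser) — missense.
Codon 4: AGT (Ser) → AGC (Ser) — synonymous.
Synonymous: 1 of 4.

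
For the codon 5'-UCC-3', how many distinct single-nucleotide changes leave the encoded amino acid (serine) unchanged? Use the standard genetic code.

3

Position 1: none → 0 synonymous.
Position 2: none → 0 synonymous.
Position 3: UCU, UCA, UCG → 3 synonymous.
Total: 0 + 0 + 3 = 3.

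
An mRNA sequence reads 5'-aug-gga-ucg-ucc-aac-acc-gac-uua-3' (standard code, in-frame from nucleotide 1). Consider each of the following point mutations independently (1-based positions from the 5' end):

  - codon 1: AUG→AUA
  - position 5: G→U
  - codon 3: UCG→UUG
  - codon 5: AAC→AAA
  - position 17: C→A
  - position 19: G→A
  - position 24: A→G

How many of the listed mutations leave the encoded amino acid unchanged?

Codon 1: AUG (Met) → AUA (Ile) — missense.
Codon 2: GGA (Gly) → GUA (Val) — missense.
Codon 3: UCG (Ser) → UUG (Leu) — missense.
Codon 5: AAC (Asn) → AAA (Lys) — missense.
Codon 6: ACC (Thr) → AAC (Asn) — missense.
Codon 7: GAC (Asp) → AAC (Asn) — missense.
Codon 8: UUA (Leu) → UUG (Leu) — synonymous.
Synonymous: 1 of 7.

1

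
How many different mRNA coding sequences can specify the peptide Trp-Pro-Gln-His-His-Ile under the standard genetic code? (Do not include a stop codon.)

96

Trp: 1 codon.
Pro: 4 codons.
Gln: 2 codons.
His: 2 codons.
His: 2 codons.
Ile: 3 codons.
1 × 4 × 2 × 2 × 2 × 3 = 96.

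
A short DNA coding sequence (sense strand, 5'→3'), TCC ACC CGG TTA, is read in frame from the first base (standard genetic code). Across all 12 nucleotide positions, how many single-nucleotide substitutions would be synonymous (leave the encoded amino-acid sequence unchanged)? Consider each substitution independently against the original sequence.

Codon 1 (TCC, Ser): 3 synonymous substitutions.
Codon 2 (ACC, Thr): 3 synonymous substitutions.
Codon 3 (CGG, Arg): 4 synonymous substitutions.
Codon 4 (TTA, Leu): 2 synonymous substitutions.
Total: 3 + 3 + 4 + 2 = 12.

12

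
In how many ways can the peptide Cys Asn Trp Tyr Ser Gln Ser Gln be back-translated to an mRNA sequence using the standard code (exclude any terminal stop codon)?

Cys: 2 codons.
Asn: 2 codons.
Trp: 1 codon.
Tyr: 2 codons.
Ser: 6 codons.
Gln: 2 codons.
Ser: 6 codons.
Gln: 2 codons.
2 × 2 × 1 × 2 × 6 × 2 × 6 × 2 = 1152.

1152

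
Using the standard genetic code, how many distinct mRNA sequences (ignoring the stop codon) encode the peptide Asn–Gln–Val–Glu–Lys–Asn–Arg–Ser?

4608

Asn: 2 codons.
Gln: 2 codons.
Val: 4 codons.
Glu: 2 codons.
Lys: 2 codons.
Asn: 2 codons.
Arg: 6 codons.
Ser: 6 codons.
2 × 2 × 4 × 2 × 2 × 2 × 6 × 6 = 4608.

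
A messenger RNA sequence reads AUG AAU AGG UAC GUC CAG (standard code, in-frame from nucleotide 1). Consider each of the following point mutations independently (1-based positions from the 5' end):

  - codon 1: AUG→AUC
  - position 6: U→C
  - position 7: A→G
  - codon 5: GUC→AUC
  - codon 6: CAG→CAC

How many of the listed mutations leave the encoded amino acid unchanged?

1

Codon 1: AUG (Met) → AUC (Ile) — missense.
Codon 2: AAU (Asn) → AAC (Asn) — synonymous.
Codon 3: AGG (Arg) → GGG (Gly) — missense.
Codon 5: GUC (Val) → AUC (Ile) — missense.
Codon 6: CAG (Gln) → CAC (His) — missense.
Synonymous: 1 of 5.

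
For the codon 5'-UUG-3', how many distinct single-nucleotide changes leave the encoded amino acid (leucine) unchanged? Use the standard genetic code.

Position 1: CUG → 1 synonymous.
Position 2: none → 0 synonymous.
Position 3: UUA → 1 synonymous.
Total: 1 + 0 + 1 = 2.

2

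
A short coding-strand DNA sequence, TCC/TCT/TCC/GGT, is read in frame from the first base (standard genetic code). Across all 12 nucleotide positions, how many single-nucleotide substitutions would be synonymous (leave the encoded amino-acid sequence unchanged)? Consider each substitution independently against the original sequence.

12

Codon 1 (TCC, Ser): 3 synonymous substitutions.
Codon 2 (TCT, Ser): 3 synonymous substitutions.
Codon 3 (TCC, Ser): 3 synonymous substitutions.
Codon 4 (GGT, Gly): 3 synonymous substitutions.
Total: 3 + 3 + 3 + 3 = 12.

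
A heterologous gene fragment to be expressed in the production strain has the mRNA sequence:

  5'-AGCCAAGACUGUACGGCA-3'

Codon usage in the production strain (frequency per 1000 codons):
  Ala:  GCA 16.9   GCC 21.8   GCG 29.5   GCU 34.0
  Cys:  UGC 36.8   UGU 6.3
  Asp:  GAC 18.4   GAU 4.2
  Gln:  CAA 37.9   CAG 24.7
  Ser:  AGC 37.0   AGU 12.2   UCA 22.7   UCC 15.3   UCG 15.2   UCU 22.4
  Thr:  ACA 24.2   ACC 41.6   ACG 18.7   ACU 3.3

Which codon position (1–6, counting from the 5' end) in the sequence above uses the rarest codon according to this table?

4

Codon 1 AGC (Ser): 37.0 per 1000.
Codon 2 CAA (Gln): 37.9 per 1000.
Codon 3 GAC (Asp): 18.4 per 1000.
Codon 4 UGU (Cys): 6.3 per 1000.
Codon 5 ACG (Thr): 18.7 per 1000.
Codon 6 GCA (Ala): 16.9 per 1000.
Lowest frequency is 6.3 at codon 4.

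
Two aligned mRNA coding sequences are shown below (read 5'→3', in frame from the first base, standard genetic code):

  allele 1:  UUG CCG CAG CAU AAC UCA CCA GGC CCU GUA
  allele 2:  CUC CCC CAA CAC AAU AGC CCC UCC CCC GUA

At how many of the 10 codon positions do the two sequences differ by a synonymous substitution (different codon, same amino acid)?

8

Codon 1: UUG Leu / CUC Leu — synonymous.
Codon 2: CCG Pro / CCC Pro — synonymous.
Codon 3: CAG Gln / CAA Gln — synonymous.
Codon 4: CAU His / CAC His — synonymous.
Codon 5: AAC Asn / AAU Asn — synonymous.
Codon 6: UCA Ser / AGC Ser — synonymous.
Codon 7: CCA Pro / CCC Pro — synonymous.
Codon 8: GGC Gly / UCC Ser — nonsynonymous.
Codon 9: CCU Pro / CCC Pro — synonymous.
Codon 10: GUA Val / GUA Val — identical.
Synonymous differences: 8.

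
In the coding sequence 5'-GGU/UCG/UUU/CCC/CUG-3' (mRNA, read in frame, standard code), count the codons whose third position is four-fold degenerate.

4

Codon 1 GGU (Gly): third position 4-fold.
Codon 2 UCG (Ser): third position 4-fold.
Codon 3 UUU (Phe): third position 2-fold.
Codon 4 CCC (Pro): third position 4-fold.
Codon 5 CUG (Leu): third position 4-fold.
Four-fold degenerate third positions: 4.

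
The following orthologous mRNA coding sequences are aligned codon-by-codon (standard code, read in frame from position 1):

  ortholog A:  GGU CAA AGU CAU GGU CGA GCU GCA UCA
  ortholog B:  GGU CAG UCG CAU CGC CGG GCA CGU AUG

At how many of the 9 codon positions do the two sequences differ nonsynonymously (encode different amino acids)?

3

Codon 1: GGU Gly / GGU Gly — identical.
Codon 2: CAA Gln / CAG Gln — synonymous.
Codon 3: AGU Ser / UCG Ser — synonymous.
Codon 4: CAU His / CAU His — identical.
Codon 5: GGU Gly / CGC Arg — nonsynonymous.
Codon 6: CGA Arg / CGG Arg — synonymous.
Codon 7: GCU Ala / GCA Ala — synonymous.
Codon 8: GCA Ala / CGU Arg — nonsynonymous.
Codon 9: UCA Ser / AUG Met — nonsynonymous.
Nonsynonymous differences: 3.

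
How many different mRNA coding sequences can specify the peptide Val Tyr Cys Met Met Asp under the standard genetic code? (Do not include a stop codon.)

Val: 4 codons.
Tyr: 2 codons.
Cys: 2 codons.
Met: 1 codon.
Met: 1 codon.
Asp: 2 codons.
4 × 2 × 2 × 1 × 1 × 2 = 32.

32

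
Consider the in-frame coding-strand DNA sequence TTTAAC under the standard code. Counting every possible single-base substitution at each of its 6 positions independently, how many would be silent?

2

Codon 1 (TTT, Phe): 1 synonymous substitution.
Codon 2 (AAC, Asn): 1 synonymous substitution.
Total: 1 + 1 = 2.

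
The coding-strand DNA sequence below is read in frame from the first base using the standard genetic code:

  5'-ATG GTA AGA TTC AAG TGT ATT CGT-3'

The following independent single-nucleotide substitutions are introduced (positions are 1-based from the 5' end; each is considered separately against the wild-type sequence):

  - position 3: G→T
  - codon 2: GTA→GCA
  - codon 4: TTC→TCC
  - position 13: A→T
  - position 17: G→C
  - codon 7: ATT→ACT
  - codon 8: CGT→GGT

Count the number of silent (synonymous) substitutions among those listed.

0

Codon 1: ATG (Met) → ATT (Ile) — missense.
Codon 2: GTA (Val) → GCA (Ala) — missense.
Codon 4: TTC (Phe) → TCC (Ser) — missense.
Codon 5: AAG (Lys) → TAG (Stop) — nonsense.
Codon 6: TGT (Cys) → TCT (Ser) — missense.
Codon 7: ATT (Ile) → ACT (Thr) — missense.
Codon 8: CGT (Arg) → GGT (Gly) — missense.
Synonymous: 0 of 7.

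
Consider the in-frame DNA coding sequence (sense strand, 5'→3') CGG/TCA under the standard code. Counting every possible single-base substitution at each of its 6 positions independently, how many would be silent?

Codon 1 (CGG, Arg): 4 synonymous substitutions.
Codon 2 (TCA, Ser): 3 synonymous substitutions.
Total: 4 + 3 = 7.

7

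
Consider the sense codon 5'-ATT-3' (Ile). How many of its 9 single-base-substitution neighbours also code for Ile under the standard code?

Position 1: none → 0 synonymous.
Position 2: none → 0 synonymous.
Position 3: ATC, ATA → 2 synonymous.
Total: 0 + 0 + 2 = 2.

2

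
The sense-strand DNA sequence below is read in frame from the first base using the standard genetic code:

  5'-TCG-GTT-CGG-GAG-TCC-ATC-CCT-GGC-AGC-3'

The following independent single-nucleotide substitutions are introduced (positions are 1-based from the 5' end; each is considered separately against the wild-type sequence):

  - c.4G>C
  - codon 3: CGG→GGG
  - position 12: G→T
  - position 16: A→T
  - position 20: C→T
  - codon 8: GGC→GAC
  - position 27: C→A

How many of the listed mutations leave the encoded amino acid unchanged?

0

Codon 2: GTT (Val) → CTT (Leu) — missense.
Codon 3: CGG (Arg) → GGG (Gly) — missense.
Codon 4: GAG (Glu) → GAT (Asp) — missense.
Codon 6: ATC (Ile) → TTC (Phe) — missense.
Codon 7: CCT (Pro) → CTT (Leu) — missense.
Codon 8: GGC (Gly) → GAC (Asp) — missense.
Codon 9: AGC (Ser) → AGA (Arg) — missense.
Synonymous: 0 of 7.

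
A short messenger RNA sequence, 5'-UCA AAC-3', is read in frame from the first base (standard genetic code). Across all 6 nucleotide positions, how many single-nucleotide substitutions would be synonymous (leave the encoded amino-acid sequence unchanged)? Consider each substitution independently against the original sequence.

Codon 1 (UCA, Ser): 3 synonymous substitutions.
Codon 2 (AAC, Asn): 1 synonymous substitution.
Total: 3 + 1 = 4.

4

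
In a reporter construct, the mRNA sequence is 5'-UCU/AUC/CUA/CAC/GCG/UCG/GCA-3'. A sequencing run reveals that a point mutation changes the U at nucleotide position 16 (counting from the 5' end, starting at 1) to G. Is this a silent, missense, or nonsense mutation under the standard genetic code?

missense

Position 16 falls in codon 6: UCG → Ser.
After the substitution the codon is GCG → Ala.
Ser ≠ Ala, so this is a missense mutation.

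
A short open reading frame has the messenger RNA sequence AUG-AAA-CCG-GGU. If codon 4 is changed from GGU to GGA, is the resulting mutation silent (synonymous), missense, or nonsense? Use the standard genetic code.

Position 12 falls in codon 4: GGU → Gly.
After the substitution the codon is GGA → Gly.
Both encode Gly, so the change is synonymous.

silent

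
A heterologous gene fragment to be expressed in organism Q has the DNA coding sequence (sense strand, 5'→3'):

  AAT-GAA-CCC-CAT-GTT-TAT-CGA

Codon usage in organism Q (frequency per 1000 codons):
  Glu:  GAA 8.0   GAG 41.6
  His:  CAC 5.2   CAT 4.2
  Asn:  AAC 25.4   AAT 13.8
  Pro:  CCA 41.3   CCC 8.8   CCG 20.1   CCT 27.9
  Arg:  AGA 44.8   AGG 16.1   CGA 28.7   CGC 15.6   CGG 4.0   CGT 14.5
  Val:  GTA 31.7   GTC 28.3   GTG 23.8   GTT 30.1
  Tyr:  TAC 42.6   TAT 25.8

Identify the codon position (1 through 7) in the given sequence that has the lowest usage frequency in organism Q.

4

Codon 1 AAT (Asn): 13.8 per 1000.
Codon 2 GAA (Glu): 8.0 per 1000.
Codon 3 CCC (Pro): 8.8 per 1000.
Codon 4 CAT (His): 4.2 per 1000.
Codon 5 GTT (Val): 30.1 per 1000.
Codon 6 TAT (Tyr): 25.8 per 1000.
Codon 7 CGA (Arg): 28.7 per 1000.
Lowest frequency is 4.2 at codon 4.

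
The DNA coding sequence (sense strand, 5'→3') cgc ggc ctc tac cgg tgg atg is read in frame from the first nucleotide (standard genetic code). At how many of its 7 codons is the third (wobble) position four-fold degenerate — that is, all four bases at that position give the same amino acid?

Codon 1 CGC (Arg): third position 4-fold.
Codon 2 GGC (Gly): third position 4-fold.
Codon 3 CTC (Leu): third position 4-fold.
Codon 4 TAC (Tyr): third position 2-fold.
Codon 5 CGG (Arg): third position 4-fold.
Codon 6 TGG (Trp): third position 1-fold.
Codon 7 ATG (Met): third position 1-fold.
Four-fold degenerate third positions: 4.

4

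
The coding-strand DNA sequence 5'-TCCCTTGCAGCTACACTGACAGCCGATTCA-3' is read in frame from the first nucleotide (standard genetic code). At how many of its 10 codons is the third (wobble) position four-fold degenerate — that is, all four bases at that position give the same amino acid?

9

Codon 1 TCC (Ser): third position 4-fold.
Codon 2 CTT (Leu): third position 4-fold.
Codon 3 GCA (Ala): third position 4-fold.
Codon 4 GCT (Ala): third position 4-fold.
Codon 5 ACA (Thr): third position 4-fold.
Codon 6 CTG (Leu): third position 4-fold.
Codon 7 ACA (Thr): third position 4-fold.
Codon 8 GCC (Ala): third position 4-fold.
Codon 9 GAT (Asp): third position 2-fold.
Codon 10 TCA (Ser): third position 4-fold.
Four-fold degenerate third positions: 9.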